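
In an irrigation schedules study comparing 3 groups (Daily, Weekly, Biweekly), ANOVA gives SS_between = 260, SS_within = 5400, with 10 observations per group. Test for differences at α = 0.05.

df_between = 2, df_within = 27. F = MS_between/MS_within = 130.0/200.0 = 0.65. F_crit ≈ 3.354. Fail to reject H₀.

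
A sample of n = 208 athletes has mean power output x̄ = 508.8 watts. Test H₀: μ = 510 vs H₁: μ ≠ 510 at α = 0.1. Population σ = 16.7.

z = (x̄ - μ₀)/(σ/√n) = (508.8 - 510)/(16.7/√208) = -1.036. Critical value: ±1.645. Since |-1.036| ≤ 1.645, Fail to reject H₀.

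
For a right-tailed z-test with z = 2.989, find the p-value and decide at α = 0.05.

p = P(Z > 2.989) = 1 - Φ(2.989) ≈ 0.0014. Since p < 0.05, reject H₀ (significant) at α = 0.05.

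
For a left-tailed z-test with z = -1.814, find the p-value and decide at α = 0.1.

p = P(Z < -1.814) = Φ(-1.814) ≈ 0.0348. Since p < 0.1, reject H₀ (significant) at α = 0.1.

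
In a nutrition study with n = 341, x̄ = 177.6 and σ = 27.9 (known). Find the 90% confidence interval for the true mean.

CI = x̄ ± z*(σ/√n) = 177.6 ± 1.645(27.9/√341) = 177.6 ± 2.49 = (175.11, 180.09)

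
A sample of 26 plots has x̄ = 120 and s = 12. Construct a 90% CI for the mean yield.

CI = x̄ ± t*(s/√n) = 120 ± 1.708(12/√26) = (115.98, 124.02)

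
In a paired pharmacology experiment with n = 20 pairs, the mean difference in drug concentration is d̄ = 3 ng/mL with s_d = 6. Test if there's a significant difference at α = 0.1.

t = d̄/(s_d/√n) = 3/(6/√20) = 2.236. df = 19, critical t = ±1.729. Reject H₀.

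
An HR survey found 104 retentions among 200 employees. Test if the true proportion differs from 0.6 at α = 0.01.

p̂ = 0.52, p₀ = 0.6. z = (p̂ - p₀)/√(p₀(1-p₀)/n) = -2.309. Critical: ±2.576. Fail to reject H₀.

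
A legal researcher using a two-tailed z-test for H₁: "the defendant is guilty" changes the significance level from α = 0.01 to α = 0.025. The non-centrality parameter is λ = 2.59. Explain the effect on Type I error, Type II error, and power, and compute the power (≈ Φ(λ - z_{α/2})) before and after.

Increasing α from 0.01 to 0.025:
• Type I error rate increases (α is the Type I rate by definition).
• Critical value moves from z_{α/2} = 2.576 to 2.241, so power = Φ(λ - z_{α/2}) goes from Φ(2.59 - 2.576) = 0.506 to Φ(2.59 - 2.241) = 0.636.
• Type II error rate β = 1 - power therefore decreases (0.494 → 0.364).
Appropriate when false negatives are costly — here, acquitting a guilty person.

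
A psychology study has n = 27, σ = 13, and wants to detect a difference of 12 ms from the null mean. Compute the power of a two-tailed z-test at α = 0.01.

SE = σ/√n = 13/√27 = 2.502. Non-centrality λ = d/SE = 12/2.502 = 4.796. Power ≈ Φ(λ - z_{α/2}) = Φ(4.796 - 2.576) = Φ(2.22) = 0.987.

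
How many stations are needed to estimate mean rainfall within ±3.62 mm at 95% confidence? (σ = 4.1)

n = (z*σ/E)² = (1.96×4.1/3.62)² = 4.9 → n = 5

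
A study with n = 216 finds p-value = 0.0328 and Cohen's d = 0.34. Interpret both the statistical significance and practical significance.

Statistically significant (p = 0.0328 < 0.05). Cohen's d = 0.34 indicates a small effect size. Both statistical and practical significance should be considered.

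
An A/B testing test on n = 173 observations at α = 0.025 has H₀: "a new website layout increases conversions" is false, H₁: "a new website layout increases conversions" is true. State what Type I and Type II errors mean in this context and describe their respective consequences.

Type I (false positive): concluding that a new website layout increases conversions when it is not — rolling out a layout that doesn't actually help — wasted engineering effort. Type II (false negative): failing to conclude that a new website layout increases conversions when it is — discarding a layout that would have improved conversions — lost revenue. Which is costlier depends on domain priorities and is a judgement call rather than a statistical fact.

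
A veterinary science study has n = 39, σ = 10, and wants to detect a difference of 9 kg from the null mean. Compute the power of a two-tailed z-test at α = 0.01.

SE = σ/√n = 10/√39 = 1.601. Non-centrality λ = d/SE = 9/1.601 = 5.62. Power ≈ Φ(λ - z_{α/2}) = Φ(5.62 - 2.576) = Φ(3.044) = 0.999.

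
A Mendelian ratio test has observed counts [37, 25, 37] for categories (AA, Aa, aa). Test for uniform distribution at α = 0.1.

Expected = 33 each. χ² = Σ(O-E)²/E = 2.909. df = 2, critical value = 4.605. Fail to reject H₀.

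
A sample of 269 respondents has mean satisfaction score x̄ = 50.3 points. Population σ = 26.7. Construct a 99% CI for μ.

CI = x̄ ± z*(σ/√n) = 50.3 ± 2.576(26.7/√269) = 50.3 ± 4.19 = (46.11, 54.49)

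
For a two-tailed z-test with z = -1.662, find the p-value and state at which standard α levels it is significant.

p = 2·P(Z > |-1.662|) = 2·(1 - Φ(1.662)) ≈ 0.0965. Significant at α = 0.1.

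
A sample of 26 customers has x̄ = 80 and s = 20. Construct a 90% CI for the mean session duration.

CI = x̄ ± t*(s/√n) = 80 ± 1.708(20/√26) = (73.3, 86.7)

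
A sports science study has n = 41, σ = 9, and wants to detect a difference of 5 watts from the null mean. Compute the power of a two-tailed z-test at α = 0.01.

SE = σ/√n = 9/√41 = 1.406. Non-centrality λ = d/SE = 5/1.406 = 3.557. Power ≈ Φ(λ - z_{α/2}) = Φ(3.557 - 2.576) = Φ(0.981) = 0.837.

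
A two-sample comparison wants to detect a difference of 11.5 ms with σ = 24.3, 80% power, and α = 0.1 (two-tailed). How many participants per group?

n per group = 2(z_α/2 + z_β)²σ²/d² = 2×(1.645 + 0.84)²×24.3²/11.5² = 55.1 → n = 56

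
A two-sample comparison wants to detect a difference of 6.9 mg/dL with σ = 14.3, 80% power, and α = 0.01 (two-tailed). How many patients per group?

n per group = 2(z_α/2 + z_β)²σ²/d² = 2×(2.576 + 0.84)²×14.3²/6.9² = 100.2 → n = 101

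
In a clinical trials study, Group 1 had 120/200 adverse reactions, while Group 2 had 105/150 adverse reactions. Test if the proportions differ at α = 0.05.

p̂₁ = 0.6, p̂₂ = 0.7, pooled p̂ = 0.643. z = -1.932. Critical: ±1.96. Fail to reject H₀.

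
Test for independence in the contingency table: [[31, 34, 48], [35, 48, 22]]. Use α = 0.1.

χ² = 12.012. df = 2, critical = 4.605. Reject H₀. Variables are dependent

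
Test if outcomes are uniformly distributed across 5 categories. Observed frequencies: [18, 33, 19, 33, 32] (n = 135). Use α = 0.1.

Expected = 27 each. χ² = Σ(O-E)²/E = 8.963. df = 4, critical value = 7.779. Reject H₀.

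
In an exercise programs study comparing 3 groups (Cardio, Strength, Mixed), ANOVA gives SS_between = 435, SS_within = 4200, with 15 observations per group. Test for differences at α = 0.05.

df_between = 2, df_within = 42. F = MS_between/MS_within = 217.5/100.0 = 2.175. F_crit ≈ 3.22. Fail to reject H₀.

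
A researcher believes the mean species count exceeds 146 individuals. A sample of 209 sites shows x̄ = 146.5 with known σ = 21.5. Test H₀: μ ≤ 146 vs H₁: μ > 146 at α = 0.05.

z = 0.336. Critical value: 1.645. Fail to reject H₀.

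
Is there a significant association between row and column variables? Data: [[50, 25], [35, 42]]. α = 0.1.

χ² = 6.935. df = 1, critical = 2.706. Reject H₀. Variables are dependent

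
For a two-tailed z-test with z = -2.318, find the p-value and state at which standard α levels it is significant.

p = 2·P(Z > |-2.318|) = 2·(1 - Φ(2.318)) ≈ 0.0204. Significant at α = 0.1; Significant at α = 0.05.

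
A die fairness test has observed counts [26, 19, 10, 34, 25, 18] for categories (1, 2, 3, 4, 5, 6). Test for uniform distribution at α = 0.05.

Expected = 22 each. χ² = Σ(O-E)²/E = 15.364. df = 5, critical value = 11.07. Reject H₀.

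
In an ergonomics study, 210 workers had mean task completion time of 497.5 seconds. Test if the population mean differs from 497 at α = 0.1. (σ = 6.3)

z = (x̄ - μ₀)/(σ/√n) = (497.5 - 497)/(6.3/√210) = 1.15. Critical value: ±1.645. Since |1.15| ≤ 1.645, Fail to reject H₀.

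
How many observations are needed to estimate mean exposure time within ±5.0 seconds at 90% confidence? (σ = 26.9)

n = (z*σ/E)² = (1.645×26.9/5.0)² = 78.3 → n = 79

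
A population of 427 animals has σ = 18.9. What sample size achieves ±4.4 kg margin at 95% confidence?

Without FPC: n₀ = (1.96×18.9/4.4)² = 70.881. With FPC: n = n₀N/(n₀+N-1) = 60.9 → n = 61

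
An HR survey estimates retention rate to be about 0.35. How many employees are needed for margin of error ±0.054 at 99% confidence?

n = z²p(1-p)/E² = 2.576²×0.35×0.65/0.054² = 517.7 → n = 518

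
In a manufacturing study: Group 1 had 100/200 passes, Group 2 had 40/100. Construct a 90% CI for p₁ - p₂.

p̂₁ = 0.5, p̂₂ = 0.4. Difference = 0.1. CI = (0.001, 0.199)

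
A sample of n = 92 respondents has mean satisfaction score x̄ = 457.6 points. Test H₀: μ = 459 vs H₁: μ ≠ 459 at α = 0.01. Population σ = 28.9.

z = (x̄ - μ₀)/(σ/√n) = (457.6 - 459)/(28.9/√92) = -0.465. Critical value: ±2.576. Since |-0.465| ≤ 2.576, Fail to reject H₀.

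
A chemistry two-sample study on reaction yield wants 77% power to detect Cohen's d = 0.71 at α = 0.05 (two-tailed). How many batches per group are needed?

z_{α/2} = 1.96, z_β = Φ⁻¹(0.77) = 0.739. For medium effect (d = 0.71): n per group = 2(z_{α/2} + z_β)²/d² = 2(1.96 + 0.739)²/0.71² = 28.9 → 29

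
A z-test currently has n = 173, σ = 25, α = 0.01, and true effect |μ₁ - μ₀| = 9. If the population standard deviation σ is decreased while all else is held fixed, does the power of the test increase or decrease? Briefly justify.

Power increases: a smaller σ shrinks the standard error σ/√n, moving the sampling distribution under H₁ further from the critical value.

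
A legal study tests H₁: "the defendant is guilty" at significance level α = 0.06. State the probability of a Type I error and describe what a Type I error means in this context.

P(Type I error) = α = 0.06. A Type I error is rejecting H₀ when H₀ is actually true (false positive) — here, concluding that the defendant is guilty when in fact this is not the case. Consequence: convicting an innocent person.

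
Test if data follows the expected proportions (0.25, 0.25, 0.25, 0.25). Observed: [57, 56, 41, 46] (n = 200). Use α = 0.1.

Expected: [50.0, 50.0, 50.0, 50.0]. χ² = 3.64. df = 3, critical = 6.251. Fail to reject H₀.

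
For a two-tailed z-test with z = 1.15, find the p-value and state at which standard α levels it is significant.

p = 2·P(Z > |1.15|) = 2·(1 - Φ(1.15)) ≈ 0.2501. Not significant at any standard level.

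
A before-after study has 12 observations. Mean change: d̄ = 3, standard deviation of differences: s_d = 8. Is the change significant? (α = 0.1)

t = d̄/(s_d/√n) = 3/(8/√12) = 1.299. df = 11, critical t = ±1.796. Fail to reject H₀.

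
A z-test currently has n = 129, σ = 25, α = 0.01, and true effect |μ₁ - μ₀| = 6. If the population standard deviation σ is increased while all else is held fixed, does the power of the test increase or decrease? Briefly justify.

Power decreases: a larger σ inflates the standard error σ/√n, pulling the sampling distribution under H₁ back toward the critical value.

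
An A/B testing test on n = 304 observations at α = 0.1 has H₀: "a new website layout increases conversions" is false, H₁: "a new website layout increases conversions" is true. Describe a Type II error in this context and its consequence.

Type II error: failing to reject H₀ when it is false — concluding that a new website layout increases conversions is not supported when in fact it is. Consequence: discarding a layout that would have improved conversions — lost revenue.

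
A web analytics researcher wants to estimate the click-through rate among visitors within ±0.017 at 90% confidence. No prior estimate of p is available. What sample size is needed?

Conservative approach: use p = 0.5 (maximizes p(1-p) = 0.25). n = z²(0.25)/E² = 1.645²×0.25/0.017² = 2340.9 → n = 2341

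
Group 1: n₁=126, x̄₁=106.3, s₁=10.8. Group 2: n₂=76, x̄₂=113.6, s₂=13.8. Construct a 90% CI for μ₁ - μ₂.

Difference = -7.3. SE = √(10.8²/126 + 13.8²/76) = 1.852. CI = (-10.35, -4.25)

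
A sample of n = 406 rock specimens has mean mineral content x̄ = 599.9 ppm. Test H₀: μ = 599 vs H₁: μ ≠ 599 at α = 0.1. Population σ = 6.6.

z = (x̄ - μ₀)/(σ/√n) = (599.9 - 599)/(6.6/√406) = 2.748. Critical value: ±1.645. Since |2.748| > 1.645, Reject H₀.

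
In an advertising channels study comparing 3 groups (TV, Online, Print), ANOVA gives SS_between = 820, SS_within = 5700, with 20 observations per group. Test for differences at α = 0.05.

df_between = 2, df_within = 57. F = MS_between/MS_within = 410.0/100.0 = 4.1. F_crit ≈ 3.159. Reject H₀. At least one mean differs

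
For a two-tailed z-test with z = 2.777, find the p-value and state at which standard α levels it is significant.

p = 2·P(Z > |2.777|) = 2·(1 - Φ(2.777)) ≈ 0.0055. Significant at α = 0.1; Significant at α = 0.05; Significant at α = 0.01.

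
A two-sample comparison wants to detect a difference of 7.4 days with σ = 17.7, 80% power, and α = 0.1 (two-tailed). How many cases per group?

n per group = 2(z_α/2 + z_β)²σ²/d² = 2×(1.645 + 0.84)²×17.7²/7.4² = 70.7 → n = 71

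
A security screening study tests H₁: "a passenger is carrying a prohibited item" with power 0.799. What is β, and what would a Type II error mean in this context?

β = 1 - power = 1 - 0.799 = 0.201. A Type II error is failing to reject H₀ when H₀ is false (false negative) — here, failing to conclude that a passenger is carrying a prohibited item when in fact it is true. Consequence: letting a prohibited item through — security breach.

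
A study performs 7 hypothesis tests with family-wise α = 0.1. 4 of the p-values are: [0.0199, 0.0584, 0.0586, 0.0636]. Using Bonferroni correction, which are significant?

Bonferroni α = 0.1/7 = 0.01429. None of the given p-values are significant.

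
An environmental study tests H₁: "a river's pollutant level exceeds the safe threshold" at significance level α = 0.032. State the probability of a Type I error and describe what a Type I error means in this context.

P(Type I error) = α = 0.032. A Type I error is rejecting H₀ when H₀ is actually true (false positive) — here, concluding that a river's pollutant level exceeds the safe threshold when in fact this is not the case. Consequence: shutting down a compliant factory unnecessarily.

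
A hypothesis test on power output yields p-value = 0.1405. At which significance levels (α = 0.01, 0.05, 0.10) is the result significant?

p = 0.1405. Not significant at any of the given levels.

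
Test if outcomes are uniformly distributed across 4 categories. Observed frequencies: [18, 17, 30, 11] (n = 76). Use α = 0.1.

Expected = 19 each. χ² = Σ(O-E)²/E = 10.0. df = 3, critical value = 6.251. Reject H₀.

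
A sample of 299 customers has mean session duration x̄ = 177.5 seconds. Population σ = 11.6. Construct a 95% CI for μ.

CI = x̄ ± z*(σ/√n) = 177.5 ± 1.96(11.6/√299) = 177.5 ± 1.31 = (176.19, 178.81)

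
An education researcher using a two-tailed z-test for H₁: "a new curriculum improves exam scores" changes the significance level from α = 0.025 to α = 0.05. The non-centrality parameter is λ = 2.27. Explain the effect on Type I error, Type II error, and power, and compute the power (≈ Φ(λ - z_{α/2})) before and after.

Increasing α from 0.025 to 0.05:
• Type I error rate increases (α is the Type I rate by definition).
• Critical value moves from z_{α/2} = 2.241 to 1.96, so power = Φ(λ - z_{α/2}) goes from Φ(2.27 - 2.241) = 0.512 to Φ(2.27 - 1.96) = 0.622.
• Type II error rate β = 1 - power therefore decreases (0.488 → 0.378).
Appropriate when false negatives are costly — here, keeping the old curriculum when the new one would have helped students.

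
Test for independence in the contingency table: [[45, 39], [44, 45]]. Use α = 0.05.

χ² = 0.296. df = 1, critical = 3.841. Fail to reject H₀. No evidence of dependence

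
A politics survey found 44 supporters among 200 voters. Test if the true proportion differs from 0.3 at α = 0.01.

p̂ = 0.22, p₀ = 0.3. z = (p̂ - p₀)/√(p₀(1-p₀)/n) = -2.469. Critical: ±2.576. Fail to reject H₀.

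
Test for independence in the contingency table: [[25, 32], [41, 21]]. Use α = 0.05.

χ² = 5.962. df = 1, critical = 3.841. Reject H₀. Variables are dependent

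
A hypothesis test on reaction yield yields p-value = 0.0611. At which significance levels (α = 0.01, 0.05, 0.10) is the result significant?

p = 0.0611. Significant at: α = 0.1.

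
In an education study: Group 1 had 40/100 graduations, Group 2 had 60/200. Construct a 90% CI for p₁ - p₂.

p̂₁ = 0.4, p̂₂ = 0.3. Difference = 0.1. CI = (0.003, 0.197)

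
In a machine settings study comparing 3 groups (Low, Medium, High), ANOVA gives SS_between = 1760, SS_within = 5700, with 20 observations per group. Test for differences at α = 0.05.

df_between = 2, df_within = 57. F = MS_between/MS_within = 880.0/100.0 = 8.8. F_crit ≈ 3.159. Reject H₀. At least one mean differs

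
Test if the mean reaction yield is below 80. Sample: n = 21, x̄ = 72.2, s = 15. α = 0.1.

t = (72.2 - 80)/(15/√21) = -2.383, df = 20. Critical t = -1.325. Reject H₀.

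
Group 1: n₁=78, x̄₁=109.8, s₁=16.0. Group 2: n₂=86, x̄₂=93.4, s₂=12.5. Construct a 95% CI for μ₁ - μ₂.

Difference = 16.4. SE = √(16.0²/78 + 12.5²/86) = 2.258. CI = (11.97, 20.83)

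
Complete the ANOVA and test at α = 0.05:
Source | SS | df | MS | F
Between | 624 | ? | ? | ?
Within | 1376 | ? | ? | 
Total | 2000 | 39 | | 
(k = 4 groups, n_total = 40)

df_between = 3, df_within = 36. MS_between = 208.0, MS_within = 38.22. F = 5.442, F_crit ≈ 2.866. Reject H₀.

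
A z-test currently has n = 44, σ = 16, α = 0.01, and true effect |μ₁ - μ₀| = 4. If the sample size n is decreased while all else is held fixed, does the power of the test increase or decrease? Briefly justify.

Power decreases: a smaller n inflates the standard error σ/√n, pulling the sampling distribution under H₁ back toward the critical value.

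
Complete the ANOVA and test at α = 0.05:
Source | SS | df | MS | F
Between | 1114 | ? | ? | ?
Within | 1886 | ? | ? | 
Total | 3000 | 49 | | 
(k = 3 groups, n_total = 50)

df_between = 2, df_within = 47. MS_between = 557.0, MS_within = 40.13. F = 13.881, F_crit ≈ 3.195. Reject H₀.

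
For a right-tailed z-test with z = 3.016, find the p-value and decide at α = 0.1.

p = P(Z > 3.016) = 1 - Φ(3.016) ≈ 0.0013. Since p < 0.1, reject H₀ (significant) at α = 0.1.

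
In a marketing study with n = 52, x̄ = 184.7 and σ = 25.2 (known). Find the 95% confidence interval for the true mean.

CI = x̄ ± z*(σ/√n) = 184.7 ± 1.96(25.2/√52) = 184.7 ± 6.85 = (177.85, 191.55)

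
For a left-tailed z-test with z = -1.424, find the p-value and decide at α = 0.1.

p = P(Z < -1.424) = Φ(-1.424) ≈ 0.0772. Since p < 0.1, reject H₀ (significant) at α = 0.1.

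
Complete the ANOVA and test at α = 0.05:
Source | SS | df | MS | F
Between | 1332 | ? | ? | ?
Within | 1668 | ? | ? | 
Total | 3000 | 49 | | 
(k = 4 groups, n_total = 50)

df_between = 3, df_within = 46. MS_between = 444.0, MS_within = 36.26. F = 12.245, F_crit ≈ 2.807. Reject H₀.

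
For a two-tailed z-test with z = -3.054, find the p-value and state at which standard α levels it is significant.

p = 2·P(Z > |-3.054|) = 2·(1 - Φ(3.054)) ≈ 0.0023. Significant at α = 0.1; Significant at α = 0.05; Significant at α = 0.01.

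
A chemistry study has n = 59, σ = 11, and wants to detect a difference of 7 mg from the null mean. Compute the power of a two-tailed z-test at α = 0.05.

SE = σ/√n = 11/√59 = 1.432. Non-centrality λ = d/SE = 7/1.432 = 4.888. Power ≈ Φ(λ - z_{α/2}) = Φ(4.888 - 1.96) = Φ(2.928) = 0.998.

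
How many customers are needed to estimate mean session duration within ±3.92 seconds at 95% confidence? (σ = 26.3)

n = (z*σ/E)² = (1.96×26.3/3.92)² = 172.9 → n = 173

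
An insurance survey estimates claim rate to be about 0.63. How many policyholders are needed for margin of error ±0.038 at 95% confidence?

n = z²p(1-p)/E² = 1.96²×0.63×0.37/0.038² = 620.1 → n = 621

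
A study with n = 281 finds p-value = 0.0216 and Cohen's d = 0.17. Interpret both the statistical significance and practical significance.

Statistically significant (p = 0.0216 < 0.05). Cohen's d = 0.17 indicates a very small effect size. Both statistical and practical significance should be considered.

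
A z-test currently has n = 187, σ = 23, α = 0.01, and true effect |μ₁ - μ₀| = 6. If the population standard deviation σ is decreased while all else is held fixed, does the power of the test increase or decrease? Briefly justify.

Power increases: a smaller σ shrinks the standard error σ/√n, moving the sampling distribution under H₁ further from the critical value.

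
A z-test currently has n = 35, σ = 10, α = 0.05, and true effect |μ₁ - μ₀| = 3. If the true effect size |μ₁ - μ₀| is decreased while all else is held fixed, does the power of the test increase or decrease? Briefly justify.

Power decreases: a smaller true effect decreases the non-centrality λ = |μ₁ - μ₀|/(σ/√n).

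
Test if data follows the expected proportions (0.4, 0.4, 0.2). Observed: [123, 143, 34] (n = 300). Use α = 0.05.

Expected: [120.0, 120.0, 60.0]. χ² = 15.75. df = 2, critical = 5.991. Reject H₀.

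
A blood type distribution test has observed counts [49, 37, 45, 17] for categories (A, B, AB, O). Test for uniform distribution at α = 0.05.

Expected = 37 each. χ² = Σ(O-E)²/E = 16.432. df = 3, critical value = 7.815. Reject H₀.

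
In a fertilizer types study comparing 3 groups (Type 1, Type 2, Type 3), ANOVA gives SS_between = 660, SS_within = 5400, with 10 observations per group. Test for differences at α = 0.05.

df_between = 2, df_within = 27. F = MS_between/MS_within = 330.0/200.0 = 1.65. F_crit ≈ 3.354. Fail to reject H₀.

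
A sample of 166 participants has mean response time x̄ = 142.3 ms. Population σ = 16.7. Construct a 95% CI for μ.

CI = x̄ ± z*(σ/√n) = 142.3 ± 1.96(16.7/√166) = 142.3 ± 2.54 = (139.76, 144.84)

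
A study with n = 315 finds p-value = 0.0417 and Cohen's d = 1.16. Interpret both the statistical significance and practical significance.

Statistically significant (p = 0.0417 < 0.05). Cohen's d = 1.16 indicates a large effect size. Both statistical and practical significance should be considered.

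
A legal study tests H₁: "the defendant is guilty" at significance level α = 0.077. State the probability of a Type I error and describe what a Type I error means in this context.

P(Type I error) = α = 0.077. A Type I error is rejecting H₀ when H₀ is actually true (false positive) — here, concluding that the defendant is guilty when in fact this is not the case. Consequence: convicting an innocent person.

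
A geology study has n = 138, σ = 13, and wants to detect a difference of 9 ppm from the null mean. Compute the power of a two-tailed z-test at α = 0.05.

SE = σ/√n = 13/√138 = 1.107. Non-centrality λ = d/SE = 9/1.107 = 8.133. Power ≈ Φ(λ - z_{α/2}) = Φ(8.133 - 1.96) = Φ(6.173) = 1.0.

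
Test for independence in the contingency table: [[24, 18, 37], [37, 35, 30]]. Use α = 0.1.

χ² = 6.131. df = 2, critical = 4.605. Reject H₀. Variables are dependent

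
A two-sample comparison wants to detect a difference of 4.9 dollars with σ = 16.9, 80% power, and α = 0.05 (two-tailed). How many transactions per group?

n per group = 2(z_α/2 + z_β)²σ²/d² = 2×(1.96 + 0.84)²×16.9²/4.9² = 186.5 → n = 187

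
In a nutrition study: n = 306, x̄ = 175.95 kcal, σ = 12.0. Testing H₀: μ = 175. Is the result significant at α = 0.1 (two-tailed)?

z = (175.95 - 175)/(12.0/√306) = 1.385. Since |z| ≤ 1.645, not significant at α = 0.1.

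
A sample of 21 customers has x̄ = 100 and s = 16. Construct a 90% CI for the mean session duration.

CI = x̄ ± t*(s/√n) = 100 ± 1.725(16/√21) = (93.98, 106.02)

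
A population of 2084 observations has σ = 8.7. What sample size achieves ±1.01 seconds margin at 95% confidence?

Without FPC: n₀ = (1.96×8.7/1.01)² = 285.041. With FPC: n = n₀N/(n₀+N-1) = 250.9 → n = 251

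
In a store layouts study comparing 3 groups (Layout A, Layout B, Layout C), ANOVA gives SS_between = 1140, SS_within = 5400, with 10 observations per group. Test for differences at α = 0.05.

df_between = 2, df_within = 27. F = MS_between/MS_within = 570.0/200.0 = 2.85. F_crit ≈ 3.354. Fail to reject H₀.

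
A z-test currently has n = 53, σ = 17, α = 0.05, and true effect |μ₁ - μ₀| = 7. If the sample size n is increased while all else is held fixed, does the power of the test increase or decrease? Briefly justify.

Power increases: a larger n shrinks the standard error σ/√n, moving the sampling distribution under H₁ further from the critical value.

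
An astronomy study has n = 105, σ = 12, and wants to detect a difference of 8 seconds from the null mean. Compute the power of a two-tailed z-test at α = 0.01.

SE = σ/√n = 12/√105 = 1.171. Non-centrality λ = d/SE = 8/1.171 = 6.831. Power ≈ Φ(λ - z_{α/2}) = Φ(6.831 - 2.576) = Φ(4.255) = 1.0.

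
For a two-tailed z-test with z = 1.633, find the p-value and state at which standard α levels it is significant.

p = 2·P(Z > |1.633|) = 2·(1 - Φ(1.633)) ≈ 0.1025. Not significant at any standard level.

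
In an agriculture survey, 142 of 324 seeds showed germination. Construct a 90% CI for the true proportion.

p̂ = 0.438. CI = p̂ ± z*√(p̂(1-p̂)/n) = (0.393, 0.484)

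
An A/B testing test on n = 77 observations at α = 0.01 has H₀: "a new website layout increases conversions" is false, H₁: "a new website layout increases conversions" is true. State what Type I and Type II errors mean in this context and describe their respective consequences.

Type I (false positive): concluding that a new website layout increases conversions when it is not — rolling out a layout that doesn't actually help — wasted engineering effort. Type II (false negative): failing to conclude that a new website layout increases conversions when it is — discarding a layout that would have improved conversions — lost revenue. Which is costlier depends on domain priorities and is a judgement call rather than a statistical fact.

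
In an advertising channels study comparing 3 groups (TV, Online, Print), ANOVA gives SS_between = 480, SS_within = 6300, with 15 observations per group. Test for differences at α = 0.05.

df_between = 2, df_within = 42. F = MS_between/MS_within = 240.0/150.0 = 1.6. F_crit ≈ 3.22. Fail to reject H₀.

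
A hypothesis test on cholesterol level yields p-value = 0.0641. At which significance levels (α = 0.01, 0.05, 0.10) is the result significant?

p = 0.0641. Significant at: α = 0.1.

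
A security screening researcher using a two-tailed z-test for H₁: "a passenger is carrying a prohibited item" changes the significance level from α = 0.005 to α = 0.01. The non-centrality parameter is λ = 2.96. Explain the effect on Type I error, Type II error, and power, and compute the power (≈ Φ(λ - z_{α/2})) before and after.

Increasing α from 0.005 to 0.01:
• Type I error rate increases (α is the Type I rate by definition).
• Critical value moves from z_{α/2} = 2.807 to 2.576, so power = Φ(λ - z_{α/2}) goes from Φ(2.96 - 2.807) = 0.561 to Φ(2.96 - 2.576) = 0.65.
• Type II error rate β = 1 - power therefore decreases (0.439 → 0.35).
Appropriate when false negatives are costly — here, letting a prohibited item through — security breach.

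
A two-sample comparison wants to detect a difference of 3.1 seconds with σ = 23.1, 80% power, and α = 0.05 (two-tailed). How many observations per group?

n per group = 2(z_α/2 + z_β)²σ²/d² = 2×(1.96 + 0.84)²×23.1²/3.1² = 870.7 → n = 871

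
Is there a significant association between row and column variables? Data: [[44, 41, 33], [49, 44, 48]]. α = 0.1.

χ² = 1.119. df = 2, critical = 4.605. Fail to reject H₀. No evidence of dependence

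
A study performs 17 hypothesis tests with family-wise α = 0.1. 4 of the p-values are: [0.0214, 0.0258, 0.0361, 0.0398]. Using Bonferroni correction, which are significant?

Bonferroni α = 0.1/17 = 0.00588. None of the given p-values are significant.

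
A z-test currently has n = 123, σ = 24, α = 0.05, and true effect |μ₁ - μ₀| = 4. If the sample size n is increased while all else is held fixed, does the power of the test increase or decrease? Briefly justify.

Power increases: a larger n shrinks the standard error σ/√n, moving the sampling distribution under H₁ further from the critical value.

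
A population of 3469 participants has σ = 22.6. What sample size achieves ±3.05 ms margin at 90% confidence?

Without FPC: n₀ = (1.645×22.6/3.05)² = 148.576. With FPC: n = n₀N/(n₀+N-1) = 142.5 → n = 143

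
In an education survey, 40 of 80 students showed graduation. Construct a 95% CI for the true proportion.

p̂ = 0.5. CI = p̂ ± z*√(p̂(1-p̂)/n) = (0.39, 0.61)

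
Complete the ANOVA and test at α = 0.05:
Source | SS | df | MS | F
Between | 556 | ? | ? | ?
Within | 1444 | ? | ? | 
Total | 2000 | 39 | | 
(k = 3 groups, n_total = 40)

df_between = 2, df_within = 37. MS_between = 278.0, MS_within = 39.03. F = 7.123, F_crit ≈ 3.252. Reject H₀.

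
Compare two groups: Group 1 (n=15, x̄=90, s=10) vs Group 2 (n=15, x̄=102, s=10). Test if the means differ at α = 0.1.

Pooled sp = 10.0. t = -3.286, df = 28. Critical t = ±1.701. Reject H₀.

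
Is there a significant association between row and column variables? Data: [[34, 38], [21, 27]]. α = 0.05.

χ² = 0.14. df = 1, critical = 3.841. Fail to reject H₀. No evidence of dependence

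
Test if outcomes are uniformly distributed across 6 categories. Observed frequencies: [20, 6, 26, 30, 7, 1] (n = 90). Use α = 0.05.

Expected = 15 each. χ² = Σ(O-E)²/E = 47.467. df = 5, critical value = 11.07. Reject H₀.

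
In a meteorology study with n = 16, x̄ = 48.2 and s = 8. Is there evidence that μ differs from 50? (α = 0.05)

t = (x̄ - μ₀)/(s/√n) = (48.2 - 50)/(8/√16) = -0.9. df = 15, critical t = ±2.131. Fail to reject H₀.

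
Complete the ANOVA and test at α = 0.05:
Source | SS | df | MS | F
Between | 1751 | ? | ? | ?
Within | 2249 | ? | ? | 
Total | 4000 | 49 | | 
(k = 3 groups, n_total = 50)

df_between = 2, df_within = 47. MS_between = 875.5, MS_within = 47.85. F = 18.296, F_crit ≈ 3.195. Reject H₀.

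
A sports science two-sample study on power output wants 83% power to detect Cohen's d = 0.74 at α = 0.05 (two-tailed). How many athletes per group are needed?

z_{α/2} = 1.96, z_β = Φ⁻¹(0.83) = 0.954. For medium effect (d = 0.74): n per group = 2(z_{α/2} + z_β)²/d² = 2(1.96 + 0.954)²/0.74² = 31.01 → 32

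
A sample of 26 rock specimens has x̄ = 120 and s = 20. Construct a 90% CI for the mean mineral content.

CI = x̄ ± t*(s/√n) = 120 ± 1.708(20/√26) = (113.3, 126.7)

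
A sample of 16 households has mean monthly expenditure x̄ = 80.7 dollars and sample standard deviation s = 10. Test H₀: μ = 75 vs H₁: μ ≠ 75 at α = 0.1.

t = (x̄ - μ₀)/(s/√n) = (80.7 - 75)/(10/√16) = 2.28. df = 15, critical t = ±1.753. Reject H₀.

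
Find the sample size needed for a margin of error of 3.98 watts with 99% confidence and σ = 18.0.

n = (z*σ/E)² = (2.576×18.0/3.98)² = 135.7 → n = 136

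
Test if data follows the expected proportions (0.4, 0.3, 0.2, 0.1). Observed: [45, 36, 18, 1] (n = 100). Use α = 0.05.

Expected: [40.0, 30.0, 20.0, 10.0]. χ² = 10.125. df = 3, critical = 7.815. Reject H₀.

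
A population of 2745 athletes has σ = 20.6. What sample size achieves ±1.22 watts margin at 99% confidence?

Without FPC: n₀ = (2.576×20.6/1.22)² = 1891.936. With FPC: n = n₀N/(n₀+N-1) = 1120.2 → n = 1121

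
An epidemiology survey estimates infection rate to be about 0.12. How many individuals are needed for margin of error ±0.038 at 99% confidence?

n = z²p(1-p)/E² = 2.576²×0.12×0.88/0.038² = 485.3 → n = 486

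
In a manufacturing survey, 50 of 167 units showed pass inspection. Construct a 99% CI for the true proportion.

p̂ = 0.299. CI = p̂ ± z*√(p̂(1-p̂)/n) = (0.208, 0.391)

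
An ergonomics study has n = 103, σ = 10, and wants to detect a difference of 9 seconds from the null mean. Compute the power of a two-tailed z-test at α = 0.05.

SE = σ/√n = 10/√103 = 0.985. Non-centrality λ = d/SE = 9/0.985 = 9.134. Power ≈ Φ(λ - z_{α/2}) = Φ(9.134 - 1.96) = Φ(7.174) = 1.0.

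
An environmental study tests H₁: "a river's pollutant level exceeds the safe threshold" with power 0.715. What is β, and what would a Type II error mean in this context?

β = 1 - power = 1 - 0.715 = 0.285. A Type II error is failing to reject H₀ when H₀ is false (false negative) — here, failing to conclude that a river's pollutant level exceeds the safe threshold when in fact it is true. Consequence: allowing unsafe pollution to continue.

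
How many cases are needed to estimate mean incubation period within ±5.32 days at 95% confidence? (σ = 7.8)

n = (z*σ/E)² = (1.96×7.8/5.32)² = 8.3 → n = 9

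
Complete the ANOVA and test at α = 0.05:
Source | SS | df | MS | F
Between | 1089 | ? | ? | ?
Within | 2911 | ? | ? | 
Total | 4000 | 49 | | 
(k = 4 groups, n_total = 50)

df_between = 3, df_within = 46. MS_between = 363.0, MS_within = 63.28. F = 5.736, F_crit ≈ 2.807. Reject H₀.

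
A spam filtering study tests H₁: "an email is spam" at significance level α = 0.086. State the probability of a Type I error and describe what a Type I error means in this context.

P(Type I error) = α = 0.086. A Type I error is rejecting H₀ when H₀ is actually true (false positive) — here, concluding that an email is spam when in fact this is not the case. Consequence: a legitimate email is sent to the spam folder and the user misses it.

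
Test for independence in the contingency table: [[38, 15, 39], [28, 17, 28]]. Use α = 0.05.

χ² = 1.275. df = 2, critical = 5.991. Fail to reject H₀. No evidence of dependence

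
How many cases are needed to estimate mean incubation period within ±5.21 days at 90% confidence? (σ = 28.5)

n = (z*σ/E)² = (1.645×28.5/5.21)² = 81.0 → n = 81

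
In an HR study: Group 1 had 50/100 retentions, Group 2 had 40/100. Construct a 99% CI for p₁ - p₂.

p̂₁ = 0.5, p̂₂ = 0.4. Difference = 0.1. CI = (-0.08, 0.28)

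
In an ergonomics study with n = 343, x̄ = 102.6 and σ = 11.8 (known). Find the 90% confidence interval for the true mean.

CI = x̄ ± z*(σ/√n) = 102.6 ± 1.645(11.8/√343) = 102.6 ± 1.05 = (101.55, 103.65)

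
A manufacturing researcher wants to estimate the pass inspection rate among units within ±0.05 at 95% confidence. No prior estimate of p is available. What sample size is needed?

Conservative approach: use p = 0.5 (maximizes p(1-p) = 0.25). n = z²(0.25)/E² = 1.96²×0.25/0.05² = 384.2 → n = 385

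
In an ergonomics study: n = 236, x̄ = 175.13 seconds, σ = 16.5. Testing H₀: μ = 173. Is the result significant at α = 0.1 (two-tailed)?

z = (175.13 - 173)/(16.5/√236) = 1.983. Since |z| > 1.645, significant at α = 0.1.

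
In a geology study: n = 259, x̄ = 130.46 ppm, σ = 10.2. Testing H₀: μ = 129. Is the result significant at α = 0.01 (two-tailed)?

z = (130.46 - 129)/(10.2/√259) = 2.304. Since |z| ≤ 2.576, not significant at α = 0.01.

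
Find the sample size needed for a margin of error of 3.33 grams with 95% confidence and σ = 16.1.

n = (z*σ/E)² = (1.96×16.1/3.33)² = 89.8 → n = 90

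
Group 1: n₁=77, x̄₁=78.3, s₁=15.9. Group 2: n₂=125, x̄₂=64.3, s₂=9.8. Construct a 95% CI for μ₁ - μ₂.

Difference = 14.0. SE = √(15.9²/77 + 9.8²/125) = 2.013. CI = (10.05, 17.95)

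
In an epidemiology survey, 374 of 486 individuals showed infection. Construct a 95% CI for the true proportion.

p̂ = 0.77. CI = p̂ ± z*√(p̂(1-p̂)/n) = (0.732, 0.807)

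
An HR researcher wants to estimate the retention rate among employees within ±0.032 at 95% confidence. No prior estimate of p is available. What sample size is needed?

Conservative approach: use p = 0.5 (maximizes p(1-p) = 0.25). n = z²(0.25)/E² = 1.96²×0.25/0.032² = 937.9 → n = 938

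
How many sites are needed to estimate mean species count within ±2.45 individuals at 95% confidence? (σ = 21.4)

n = (z*σ/E)² = (1.96×21.4/2.45)² = 293.1 → n = 294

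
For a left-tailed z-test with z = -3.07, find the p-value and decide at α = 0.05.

p = P(Z < -3.07) = Φ(-3.07) ≈ 0.0011. Since p < 0.05, reject H₀ (significant) at α = 0.05.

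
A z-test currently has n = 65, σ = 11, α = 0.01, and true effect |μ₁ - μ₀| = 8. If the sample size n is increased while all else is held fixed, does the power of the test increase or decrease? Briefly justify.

Power increases: a larger n shrinks the standard error σ/√n, moving the sampling distribution under H₁ further from the critical value.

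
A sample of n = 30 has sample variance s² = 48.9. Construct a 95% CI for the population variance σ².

df = 29. χ²_{0.025} = 45.722, χ²_{0.975} = 16.047. CI for σ² = ((n-1)s²/χ²_{α/2}, (n-1)s²/χ²_{1-α/2}) = (29·48.9/45.722, 29·48.9/16.047) = (31.02, 88.37)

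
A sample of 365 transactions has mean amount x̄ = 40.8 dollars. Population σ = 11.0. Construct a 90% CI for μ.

CI = x̄ ± z*(σ/√n) = 40.8 ± 1.645(11.0/√365) = 40.8 ± 0.95 = (39.85, 41.75)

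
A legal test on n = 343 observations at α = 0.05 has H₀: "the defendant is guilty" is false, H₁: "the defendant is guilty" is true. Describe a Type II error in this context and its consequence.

Type II error: failing to reject H₀ when it is false — concluding that the defendant is guilty is not supported when in fact it is. Consequence: acquitting a guilty person.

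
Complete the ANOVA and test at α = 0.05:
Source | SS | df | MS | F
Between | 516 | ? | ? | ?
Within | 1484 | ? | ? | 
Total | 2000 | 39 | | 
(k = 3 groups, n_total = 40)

df_between = 2, df_within = 37. MS_between = 258.0, MS_within = 40.11. F = 6.433, F_crit ≈ 3.252. Reject H₀.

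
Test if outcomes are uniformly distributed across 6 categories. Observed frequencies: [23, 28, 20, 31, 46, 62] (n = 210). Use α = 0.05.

Expected = 35 each. χ² = Σ(O-E)²/E = 36.686. df = 5, critical value = 11.07. Reject H₀.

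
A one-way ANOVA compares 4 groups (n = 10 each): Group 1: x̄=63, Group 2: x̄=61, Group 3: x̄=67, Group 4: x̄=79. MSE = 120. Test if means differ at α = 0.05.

Grand mean = 67.5. SS_between = 1950.0, MS_between = 650.0. F = 5.417, F_crit ≈ 2.866. Reject H₀.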